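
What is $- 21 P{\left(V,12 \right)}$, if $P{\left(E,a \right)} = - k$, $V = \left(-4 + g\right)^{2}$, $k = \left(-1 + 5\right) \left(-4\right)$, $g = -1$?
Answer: $-336$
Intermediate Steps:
$k = -16$ ($k = 4 \left(-4\right) = -16$)
$V = 25$ ($V = \left(-4 - 1\right)^{2} = \left(-5\right)^{2} = 25$)
$P{\left(E,a \right)} = 16$ ($P{\left(E,a \right)} = \left(-1\right) \left(-16\right) = 16$)
$- 21 P{\left(V,12 \right)} = \left(-21\right) 16 = -336$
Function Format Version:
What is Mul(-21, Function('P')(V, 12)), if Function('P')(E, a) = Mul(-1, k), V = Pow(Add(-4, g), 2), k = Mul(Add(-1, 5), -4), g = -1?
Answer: -336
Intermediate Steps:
k = -16 (k = Mul(4, -4) = -16)
V = 25 (V = Pow(Add(-4, -1), 2) = Pow(-5, 2) = 25)
Function('P')(E, a) = 16 (Function('P')(E, a) = Mul(-1, -16) = 16)
Mul(-21, Function('P')(V, 12)) = Mul(-21, 16) = -336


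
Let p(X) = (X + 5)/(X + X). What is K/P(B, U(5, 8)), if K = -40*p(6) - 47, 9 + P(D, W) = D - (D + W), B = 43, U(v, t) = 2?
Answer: 251/33 ≈ 7.6061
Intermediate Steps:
P(D, W) = -9 - W (P(D, W) = -9 + (D - (D + W)) = -9 + (D + (-D - W)) = -9 - W)
p(X) = (5 + X)/(2*X) (p(X) = (5 + X)/((2*X)) = (5 + X)*(1/(2*X)) = (5 + X)/(2*X))
K = -251/3 (K = -20*(5 + 6)/6 - 47 = -20*11/6 - 47 = -40*11/12 - 47 = -110/3 - 47 = -251/3 ≈ -83.667)
K/P(B, U(5, 8)) = -251/(3*(-9 - 1*2)) = -251/(3*(-9 - 2)) = -251/3/(-11) = -251/3*(-1/11) = 251/33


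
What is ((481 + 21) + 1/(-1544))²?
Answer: 600759857569/2383936 ≈ 2.5200e+5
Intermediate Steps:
((481 + 21) + 1/(-1544))² = (502 - 1/1544)² = (775087/1544)² = 600759857569/2383936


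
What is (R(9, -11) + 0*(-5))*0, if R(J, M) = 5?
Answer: 0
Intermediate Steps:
(R(9, -11) + 0*(-5))*0 = (5 + 0*(-5))*0 = (5 + 0)*0 = 5*0 = 0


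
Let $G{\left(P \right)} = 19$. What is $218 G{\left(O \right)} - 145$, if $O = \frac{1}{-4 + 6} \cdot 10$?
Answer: $3997$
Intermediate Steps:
$O = 5$ ($O = \frac{1}{2} \cdot 10 = 5$)
$218 G{\left(O \right)} - 145 = 218 \cdot 19 - 145 = 4142 - 145 = 3997$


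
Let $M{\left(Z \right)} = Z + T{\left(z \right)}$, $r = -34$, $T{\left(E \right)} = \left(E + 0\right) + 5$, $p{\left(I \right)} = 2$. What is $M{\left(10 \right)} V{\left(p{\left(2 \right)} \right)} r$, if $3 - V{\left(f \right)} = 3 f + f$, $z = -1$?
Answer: $2380$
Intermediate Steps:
$T{\left(E \right)} = 5 + E$ ($T{\left(E \right)} = E + 5 = 5 + E$)
$V{\left(f \right)} = 3 - 4 f$ ($V{\left(f \right)} = 3 - \left(3 f + f\right) = 3 - 4 f$)
$M{\left(Z \right)} = 4 + Z$ ($M{\left(Z \right)} = Z + \left(5 - 1\right) = Z + 4 = 4 + Z$)
$M{\left(10 \right)} V{\left(p{\left(2 \right)} \right)} r = \left(4 + 10\right) \left(3 - 8\right) \left(-34\right) = 14 \left(3 - 8\right) \left(-34\right) = 14 \left(-5\right) \left(-34\right) = \left(-70\right) \left(-34\right) = 2380$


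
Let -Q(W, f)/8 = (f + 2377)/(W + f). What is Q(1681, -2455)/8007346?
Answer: -52/516473817 ≈ -1.0068e-7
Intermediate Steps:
Q(W, f) = -8*(2377 + f)/(W + f) (Q(W, f) = -8*(f + 2377)/(W + f) = -8*(2377 + f)/(W + f))
Q(1681, -2455)/8007346 = (8*(-2377 - 1*(-2455))/(1681 - 2455))/8007346 = (8*(-2377 + 2455)/(-774))*(1/8007346) = (8*(-1/774)*78)*(1/8007346) = -104/129*1/8007346 = -52/516473817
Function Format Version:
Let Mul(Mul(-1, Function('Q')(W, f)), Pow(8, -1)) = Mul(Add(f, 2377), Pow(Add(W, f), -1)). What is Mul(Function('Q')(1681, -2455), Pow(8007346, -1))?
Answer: Rational(-52, 516473817) ≈ -1.0068e-7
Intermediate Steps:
Function('Q')(W, f) = Mul(-8, Pow(Add(W, f), -1), Add(2377, f)) (Function('Q')(W, f) = Mul(-8, Mul(Add(f, 2377), Pow(Add(W, f), -1))) = Mul(-8, Mul(Add(2377, f), Pow(Add(W, f), -1))) = Mul(-8, Mul(Pow(Add(W, f), -1), Add(2377, f))) = Mul(-8, Pow(Add(W, f), -1), Add(2377, f)))
Mul(Function('Q')(1681, -2455), Pow(8007346, -1)) = Mul(Mul(8, Pow(Add(1681, -2455), -1), Add(-2377, Mul(-1, -2455))), Pow(8007346, -1)) = Mul(Mul(8, Pow(-774, -1), Add(-2377, 2455)), Rational(1, 8007346)) = Mul(Mul(8, Rational(-1, 774), 78), Rational(1, 8007346)) = Mul(Rational(-104, 129), Rational(1, 8007346)) = Rational(-52, 516473817)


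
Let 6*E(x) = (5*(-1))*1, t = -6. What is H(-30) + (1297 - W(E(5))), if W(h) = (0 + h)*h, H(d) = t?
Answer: 46451/36 ≈ 1290.3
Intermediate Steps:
H(d) = -6
E(x) = -⅚ (E(x) = ((5*(-1))*1)/6 = (-5*1)/6 = (⅙)*(-5) = -⅚)
W(h) = h² (W(h) = h*h = h²)
H(-30) + (1297 - W(E(5))) = -6 + (1297 - (-⅚)²) = -6 + (1297 - 1*25/36) = -6 + (1297 - 25/36) = -6 + 46667/36 = 46451/36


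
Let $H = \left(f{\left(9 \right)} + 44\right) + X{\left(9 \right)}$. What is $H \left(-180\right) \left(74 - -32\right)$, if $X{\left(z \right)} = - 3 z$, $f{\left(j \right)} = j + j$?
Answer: $-667800$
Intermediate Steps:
$f{\left(j \right)} = 2 j$
$H = 35$ ($H = \left(2 \cdot 9 + 44\right) - 27 = \left(18 + 44\right) - 27 = 62 - 27 = 35$)
$H \left(-180\right) \left(74 - -32\right) = 35 \left(-180\right) \left(74 - -32\right) = - 6300 \left(74 + 32\right) = \left(-6300\right) 106 = -667800$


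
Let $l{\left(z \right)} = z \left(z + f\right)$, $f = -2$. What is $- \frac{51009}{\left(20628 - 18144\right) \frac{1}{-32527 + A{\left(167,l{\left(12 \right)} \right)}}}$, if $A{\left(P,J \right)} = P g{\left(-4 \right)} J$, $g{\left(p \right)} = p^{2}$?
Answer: $- \frac{4898785339}{828} \approx -5.9164 \cdot 10^{6}$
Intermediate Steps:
$l{\left(z \right)} = z \left(-2 + z\right)$ ($l{\left(z \right)} = z \left(z - 2\right) = z \left(-2 + z\right)$)
$A{\left(P,J \right)} = 16 J P$ ($A{\left(P,J \right)} = P \left(-4\right)^{2} J = P 16 J = 16 P J = 16 J P$)
$- \frac{51009}{\left(20628 - 18144\right) \frac{1}{-32527 + A{\left(167,l{\left(12 \right)} \right)}}} = - \frac{51009}{\left(20628 - 18144\right) \frac{1}{-32527 + 16 \cdot 12 \left(-2 + 12\right) 167}} = - \frac{51009}{2484 \frac{1}{-32527 + 16 \cdot 12 \cdot 10 \cdot 167}} = - \frac{51009}{2484 \frac{1}{-32527 + 16 \cdot 120 \cdot 167}} = - \frac{51009}{2484 \frac{1}{-32527 + 320640}} = - \frac{51009}{2484 \cdot \frac{1}{288113}} = - \frac{51009}{\frac{2484}{288113}} = \left(-51009\right) \frac{288113}{2484} = - \frac{4898785339}{828}$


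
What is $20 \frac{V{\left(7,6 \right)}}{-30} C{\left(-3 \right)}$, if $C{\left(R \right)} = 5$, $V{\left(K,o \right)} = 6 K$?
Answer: $-140$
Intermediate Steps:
$20 \frac{V{\left(7,6 \right)}}{-30} C{\left(-3 \right)} = 20 \frac{6 \cdot 7}{-30} \cdot 5 = 20 \cdot 42 \left(- \frac{1}{30}\right) 5 = 20 \left(- \frac{7}{5}\right) 5 = \left(-28\right) 5 = -140$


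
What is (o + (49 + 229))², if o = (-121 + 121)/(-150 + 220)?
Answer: 77284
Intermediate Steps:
o = 0 (o = 0/70 = 0*(1/70) = 0)
(o + (49 + 229))² = (0 + (49 + 229))² = (0 + 278)² = 278² = 77284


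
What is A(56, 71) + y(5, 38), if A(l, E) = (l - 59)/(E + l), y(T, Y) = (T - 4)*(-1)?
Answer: -130/127 ≈ -1.0236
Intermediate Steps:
y(T, Y) = 4 - T (y(T, Y) = (-4 + T)*(-1) = 4 - T)
A(l, E) = (-59 + l)/(E + l)
A(56, 71) + y(5, 38) = (-59 + 56)/(71 + 56) + (4 - 1*5) = -3/127 + (4 - 5) = (1/127)*(-3) - 1 = -3/127 - 1 = -130/127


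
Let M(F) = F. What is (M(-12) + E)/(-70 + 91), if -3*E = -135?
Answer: 11/7 ≈ 1.5714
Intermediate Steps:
E = 45 (E = -⅓*(-135) = 45)
(M(-12) + E)/(-70 + 91) = (-12 + 45)/(-70 + 91) = 33/21 = (1/21)*33 = 11/7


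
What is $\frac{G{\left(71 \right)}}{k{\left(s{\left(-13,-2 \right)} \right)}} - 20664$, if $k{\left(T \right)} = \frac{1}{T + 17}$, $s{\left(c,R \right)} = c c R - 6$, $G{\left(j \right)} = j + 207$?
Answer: $-111570$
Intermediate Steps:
$G{\left(j \right)} = 207 + j$
$s{\left(c,R \right)} = -6 + R c^{2}$ ($s{\left(c,R \right)} = c^{2} R - 6 = R c^{2} - 6 = -6 + R c^{2}$)
$k{\left(T \right)} = \frac{1}{17 + T}$
$\frac{G{\left(71 \right)}}{k{\left(s{\left(-13,-2 \right)} \right)}} - 20664 = \frac{207 + 71}{\frac{1}{17 - \left(6 + 2 \left(-13\right)^{2}\right)}} - 20664 = \frac{278}{\frac{1}{17 - 344}} - 20664 = \frac{278}{\frac{1}{-327}} - 20664 = \frac{278}{- \frac{1}{327}} - 20664 = 278 \left(-327\right) - 20664 = -90906 - 20664 = -111570$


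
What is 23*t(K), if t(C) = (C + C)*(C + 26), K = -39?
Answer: 23322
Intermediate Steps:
t(C) = 2*C*(26 + C) (t(C) = (2*C)*(26 + C) = 2*C*(26 + C))
23*t(K) = 23*(2*(-39)*(26 - 39)) = 23*(2*(-39)*(-13)) = 23*1014 = 23322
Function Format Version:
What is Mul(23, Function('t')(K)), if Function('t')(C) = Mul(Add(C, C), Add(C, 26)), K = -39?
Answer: 23322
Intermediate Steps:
Function('t')(C) = Mul(2, C, Add(26, C)) (Function('t')(C) = Mul(Mul(2, C), Add(26, C)) = Mul(2, C, Add(26, C)))
Mul(23, Function('t')(K)) = Mul(23, Mul(2, -39, Add(26, -39))) = Mul(23, Mul(2, -39, -13)) = Mul(23, 1014) = 23322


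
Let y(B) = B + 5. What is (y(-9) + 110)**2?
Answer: 11236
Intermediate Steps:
y(B) = 5 + B
(y(-9) + 110)**2 = ((5 - 9) + 110)**2 = (-4 + 110)**2 = 106**2 = 11236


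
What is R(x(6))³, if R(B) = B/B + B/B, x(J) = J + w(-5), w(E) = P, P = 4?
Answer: 8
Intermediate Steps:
w(E) = 4
x(J) = 4 + J (x(J) = J + 4 = 4 + J)
R(B) = 2 (R(B) = 1 + 1 = 2)
R(x(6))³ = 2³ = 8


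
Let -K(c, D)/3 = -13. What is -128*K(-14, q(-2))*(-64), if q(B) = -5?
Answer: 319488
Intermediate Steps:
K(c, D) = 39 (K(c, D) = -3*(-13) = 39)
-128*K(-14, q(-2))*(-64) = -128*39*(-64) = -4992*(-64) = 319488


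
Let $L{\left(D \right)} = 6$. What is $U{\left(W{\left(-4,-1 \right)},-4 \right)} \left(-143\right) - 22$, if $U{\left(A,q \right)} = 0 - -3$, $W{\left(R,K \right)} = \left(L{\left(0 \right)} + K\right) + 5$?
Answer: $-451$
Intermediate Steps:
$W{\left(R,K \right)} = 11 + K$ ($W{\left(R,K \right)} = \left(6 + K\right) + 5 = 11 + K$)
$U{\left(A,q \right)} = 3$ ($U{\left(A,q \right)} = 0 + 3 = 3$)
$U{\left(W{\left(-4,-1 \right)},-4 \right)} \left(-143\right) - 22 = 3 \left(-143\right) - 22 = -429 - 22 = -451$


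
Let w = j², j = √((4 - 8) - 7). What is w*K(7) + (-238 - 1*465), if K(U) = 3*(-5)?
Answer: -538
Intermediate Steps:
K(U) = -15
j = I*√11 (j = √(-4 - 7) = √(-11) = I*√11 ≈ 3.3166*I)
w = -11 (w = (I*√11)² = -11)
w*K(7) + (-238 - 1*465) = -11*(-15) + (-238 - 1*465) = 165 + (-238 - 465) = 165 - 703 = -538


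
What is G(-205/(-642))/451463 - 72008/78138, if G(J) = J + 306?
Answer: -3475896340217/3774576500658 ≈ -0.92087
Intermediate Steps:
G(J) = 306 + J
G(-205/(-642))/451463 - 72008/78138 = (306 - 205/(-642))/451463 - 72008/78138 = (306 - 205*(-1/642))*(1/451463) - 72008*1/78138 = (306 + 205/642)*(1/451463) - 36004/39069 = (196657/642)*(1/451463) - 36004/39069 = 196657/289839246 - 36004/39069 = -3475896340217/3774576500658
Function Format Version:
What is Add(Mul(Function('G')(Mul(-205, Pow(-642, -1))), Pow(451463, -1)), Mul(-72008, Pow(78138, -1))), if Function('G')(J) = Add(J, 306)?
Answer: Rational(-3475896340217, 3774576500658) ≈ -0.92087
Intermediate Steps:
Function('G')(J) = Add(306, J)
Add(Mul(Function('G')(Mul(-205, Pow(-642, -1))), Pow(451463, -1)), Mul(-72008, Pow(78138, -1))) = Add(Mul(Add(306, Mul(-205, Pow(-642, -1))), Pow(451463, -1)), Mul(-72008, Pow(78138, -1))) = Add(Mul(Add(306, Mul(-205, Rational(-1, 642))), Rational(1, 451463)), Mul(-72008, Rational(1, 78138))) = Add(Mul(Add(306, Rational(205, 642)), Rational(1, 451463)), Rational(-36004, 39069)) = Add(Mul(Rational(196657, 642), Rational(1, 451463)), Rational(-36004, 39069)) = Add(Rational(196657, 289839246), Rational(-36004, 39069)) = Rational(-3475896340217, 3774576500658)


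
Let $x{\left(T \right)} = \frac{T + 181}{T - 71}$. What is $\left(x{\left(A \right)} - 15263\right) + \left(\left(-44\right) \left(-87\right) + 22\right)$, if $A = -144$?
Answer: $- \frac{2453832}{215} \approx -11413.0$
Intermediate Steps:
$x{\left(T \right)} = \frac{181 + T}{-71 + T}$
$\left(x{\left(A \right)} - 15263\right) + \left(\left(-44\right) \left(-87\right) + 22\right) = \left(\frac{181 - 144}{-71 - 144} - 15263\right) + \left(\left(-44\right) \left(-87\right) + 22\right) = \left(\frac{1}{-215} \cdot 37 - 15263\right) + \left(3828 + 22\right) = \left(\left(- \frac{1}{215}\right) 37 - 15263\right) + 3850 = \left(- \frac{37}{215} - 15263\right) + 3850 = - \frac{3281582}{215} + 3850 = - \frac{2453832}{215}$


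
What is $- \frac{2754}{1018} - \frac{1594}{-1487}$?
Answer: $- \frac{1236253}{756883} \approx -1.6333$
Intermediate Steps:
$- \frac{2754}{1018} - \frac{1594}{-1487} = \left(-2754\right) \frac{1}{1018} - - \frac{1594}{1487} = - \frac{1377}{509} + \frac{1594}{1487} = - \frac{1236253}{756883}$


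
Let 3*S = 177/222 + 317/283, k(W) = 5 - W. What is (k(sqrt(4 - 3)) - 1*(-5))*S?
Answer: 120465/20942 ≈ 5.7523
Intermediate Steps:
S = 13385/20942 (S = (177/222 + 317/283)/3 = (177*(1/222) + 317*(1/283))/3 = (59/74 + 317/283)/3 = (1/3)*(40155/20942) = 13385/20942 ≈ 0.63915)
(k(sqrt(4 - 3)) - 1*(-5))*S = ((5 - sqrt(4 - 3)) - 1*(-5))*(13385/20942) = ((5 - sqrt(1)) + 5)*(13385/20942) = ((5 - 1*1) + 5)*(13385/20942) = ((5 - 1) + 5)*(13385/20942) = (4 + 5)*(13385/20942) = 9*(13385/20942) = 120465/20942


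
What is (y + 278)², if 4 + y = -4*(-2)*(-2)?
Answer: 66564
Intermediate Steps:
y = -20 (y = -4 - 4*(-2)*(-2) = -4 + 8*(-2) = -4 - 16 = -20)
(y + 278)² = (-20 + 278)² = 258² = 66564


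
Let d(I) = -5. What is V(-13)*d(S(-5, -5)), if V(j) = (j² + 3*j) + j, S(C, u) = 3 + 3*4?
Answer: -585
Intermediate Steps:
S(C, u) = 15 (S(C, u) = 3 + 12 = 15)
V(j) = j² + 4*j
V(-13)*d(S(-5, -5)) = -13*(4 - 13)*(-5) = -13*(-9)*(-5) = 117*(-5) = -585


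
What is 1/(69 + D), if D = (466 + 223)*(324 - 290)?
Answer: 1/23495 ≈ 4.2562e-5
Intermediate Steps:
D = 23426 (D = 689*34 = 23426)
1/(69 + D) = 1/(69 + 23426) = 1/23495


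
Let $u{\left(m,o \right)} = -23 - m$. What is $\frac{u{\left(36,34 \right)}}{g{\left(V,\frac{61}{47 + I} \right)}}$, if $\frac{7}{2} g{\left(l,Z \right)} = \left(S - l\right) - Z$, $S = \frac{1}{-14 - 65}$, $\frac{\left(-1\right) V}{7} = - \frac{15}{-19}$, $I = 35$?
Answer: $- \frac{25416433}{587071} \approx -43.294$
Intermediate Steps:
$V = - \frac{105}{19}$ ($V = - 7 \left(- \frac{15}{-19}\right) = - 7 \left(\left(-15\right) \left(- \frac{1}{19}\right)\right) = \left(-7\right) \frac{15}{19} = - \frac{105}{19} \approx -5.5263$)
$S = - \frac{1}{79}$ ($S = \frac{1}{-79} = - \frac{1}{79} \approx -0.012658$)
$g{\left(l,Z \right)} = - \frac{2}{553} - \frac{2 Z}{7} - \frac{2 l}{7}$ ($g{\left(l,Z \right)} = \frac{2 \left(\left(- \frac{1}{79} - l\right) - Z\right)}{7} = \frac{2 \left(- \frac{1}{79} - Z - l\right)}{7} = - \frac{2}{553} - \frac{2 Z}{7} - \frac{2 l}{7}$)
$\frac{u{\left(36,34 \right)}}{g{\left(V,\frac{61}{47 + I} \right)}} = \frac{-23 - 36}{- \frac{2}{553} - \frac{2 \frac{61}{47 + 35}}{7} - - \frac{30}{19}} = \frac{-23 - 36}{- \frac{2}{553} - \frac{2 \cdot \frac{61}{82}}{7} + \frac{30}{19}} = - \frac{59}{- \frac{2}{553} - \frac{2 \cdot 61 \cdot \frac{1}{82}}{7} + \frac{30}{19}} = - \frac{59}{- \frac{2}{553} - \frac{61}{287} + \frac{30}{19}} = - \frac{59}{\frac{587071}{430787}} = \left(-59\right) \frac{430787}{587071} = - \frac{25416433}{587071}$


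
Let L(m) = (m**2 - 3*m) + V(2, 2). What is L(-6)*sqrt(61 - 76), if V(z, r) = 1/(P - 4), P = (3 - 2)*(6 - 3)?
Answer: 53*I*sqrt(15) ≈ 205.27*I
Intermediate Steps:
P = 3 (P = 1*3 = 3)
V(z, r) = -1 (V(z, r) = 1/(3 - 4) = 1/(-1) = -1)
L(m) = -1 + m**2 - 3*m (L(m) = (m**2 - 3*m) - 1 = -1 + m**2 - 3*m)
L(-6)*sqrt(61 - 76) = (-1 + (-6)**2 - 3*(-6))*sqrt(61 - 76) = (-1 + 36 + 18)*sqrt(-15) = 53*(I*sqrt(15)) = 53*I*sqrt(15)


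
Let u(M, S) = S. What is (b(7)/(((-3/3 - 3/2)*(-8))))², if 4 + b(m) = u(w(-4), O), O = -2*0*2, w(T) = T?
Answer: 1/25 ≈ 0.040000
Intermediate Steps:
O = 0 (O = 0*2 = 0)
b(m) = -4 (b(m) = -4 + 0 = -4)
(b(7)/(((-3/3 - 3/2)*(-8))))² = (-4*(-1/(8*(-3/3 - 3/2))))² = (-4*(-1/(8*(-3*⅓ - 3*½))))² = (-4*(-1/(8*(-1 - 3/2))))² = (-4/((-5/2*(-8))))² = (-4/20)² = (-4*1/20)² = (-⅕)² = 1/25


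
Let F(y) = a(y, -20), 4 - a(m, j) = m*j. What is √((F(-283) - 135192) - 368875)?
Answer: I*√509723 ≈ 713.95*I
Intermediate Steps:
a(m, j) = 4 - j*m (a(m, j) = 4 - m*j = 4 - j*m)
F(y) = 4 + 20*y (F(y) = 4 - 1*(-20)*y = 4 + 20*y)
√((F(-283) - 135192) - 368875) = √(((4 + 20*(-283)) - 135192) - 368875) = √(((4 - 5660) - 135192) - 368875) = √((-5656 - 135192) - 368875) = √(-140848 - 368875) = √(-509723) = I*√509723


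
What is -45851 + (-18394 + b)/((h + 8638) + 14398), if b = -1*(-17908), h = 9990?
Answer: -757137806/16513 ≈ -45851.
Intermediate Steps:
b = 17908
-45851 + (-18394 + b)/((h + 8638) + 14398) = -45851 + (-18394 + 17908)/((9990 + 8638) + 14398) = -45851 - 486/(18628 + 14398) = -45851 - 486/33026 = -45851 - 486*1/33026 = -45851 - 243/16513 = -757137806/16513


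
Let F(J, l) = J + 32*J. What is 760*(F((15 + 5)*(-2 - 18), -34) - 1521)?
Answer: -11187960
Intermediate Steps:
F(J, l) = 33*J
760*(F((15 + 5)*(-2 - 18), -34) - 1521) = 760*(33*((15 + 5)*(-2 - 18)) - 1521) = 760*(33*(20*(-20)) - 1521) = 760*(33*(-400) - 1521) = 760*(-13200 - 1521) = 760*(-14721) = -11187960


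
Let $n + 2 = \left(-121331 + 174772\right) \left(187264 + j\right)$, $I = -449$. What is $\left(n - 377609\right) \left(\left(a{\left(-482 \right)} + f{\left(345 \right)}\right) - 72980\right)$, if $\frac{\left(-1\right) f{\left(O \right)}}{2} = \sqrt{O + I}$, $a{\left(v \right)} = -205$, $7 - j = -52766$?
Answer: $-938776174883610 - 51309758824 i \sqrt{26} \approx -9.3878 \cdot 10^{14} - 2.6163 \cdot 10^{11} i$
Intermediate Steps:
$j = 52773$ ($j = 7 - -52766 = 7 + 52766 = 52773$)
$f{\left(O \right)} = - 2 \sqrt{-449 + O}$ ($f{\left(O \right)} = - 2 \sqrt{O - 449} = - 2 \sqrt{-449 + O}$)
$n = 12827817315$ ($n = -2 + \left(-121331 + 174772\right) \left(187264 + 52773\right) = -2 + 53441 \cdot 240037 = -2 + 12827817317 = 12827817315$)
$\left(n - 377609\right) \left(\left(a{\left(-482 \right)} + f{\left(345 \right)}\right) - 72980\right) = \left(12827817315 - 377609\right) \left(\left(-205 - 2 \sqrt{-449 + 345}\right) - 72980\right) = 12827439706 \left(\left(-205 - 2 \sqrt{-104}\right) - 72980\right) = 12827439706 \left(\left(-205 - 2 \cdot 2 i \sqrt{26}\right) - 72980\right) = 12827439706 \left(\left(-205 - 4 i \sqrt{26}\right) - 72980\right) = 12827439706 \left(-73185 - 4 i \sqrt{26}\right) = -938776174883610 - 51309758824 i \sqrt{26}$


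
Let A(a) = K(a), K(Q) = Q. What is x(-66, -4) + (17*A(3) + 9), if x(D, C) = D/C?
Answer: 153/2 ≈ 76.500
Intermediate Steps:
A(a) = a
x(-66, -4) + (17*A(3) + 9) = -66/(-4) + (17*3 + 9) = -66*(-1/4) + (51 + 9) = 33/2 + 60 = 153/2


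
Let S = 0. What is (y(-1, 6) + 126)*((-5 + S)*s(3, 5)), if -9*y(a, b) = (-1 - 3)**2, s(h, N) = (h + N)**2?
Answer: -357760/9 ≈ -39751.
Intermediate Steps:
s(h, N) = (N + h)**2
y(a, b) = -16/9 (y(a, b) = -(-1 - 3)**2/9 = -1/9*(-4)**2 = -1/9*16 = -16/9)
(y(-1, 6) + 126)*((-5 + S)*s(3, 5)) = (-16/9 + 126)*((-5 + 0)*(5 + 3)**2) = 1118*(-5*8**2)/9 = 1118*(-5*64)/9 = (1118/9)*(-320) = -357760/9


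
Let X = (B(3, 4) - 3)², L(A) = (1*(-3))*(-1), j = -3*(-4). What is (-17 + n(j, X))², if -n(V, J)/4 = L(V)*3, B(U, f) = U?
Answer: 2809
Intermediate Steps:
j = 12
L(A) = 3 (L(A) = -3*(-1) = 3)
X = 0 (X = (3 - 3)² = 0² = 0)
n(V, J) = -36 (n(V, J) = -12*3 = -4*9 = -36)
(-17 + n(j, X))² = (-17 - 36)² = (-53)² = 2809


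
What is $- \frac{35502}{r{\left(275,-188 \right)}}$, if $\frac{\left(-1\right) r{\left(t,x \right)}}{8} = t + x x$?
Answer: $\frac{5917}{47492} \approx 0.12459$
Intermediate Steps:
$r{\left(t,x \right)} = - 8 t - 8 x^{2}$ ($r{\left(t,x \right)} = - 8 \left(t + x x\right) = - 8 \left(t + x^{2}\right) = - 8 t - 8 x^{2}$)
$- \frac{35502}{r{\left(275,-188 \right)}} = - \frac{35502}{\left(-8\right) 275 - 8 \left(-188\right)^{2}} = - \frac{35502}{-2200 - 282752} = - \frac{35502}{-284952} = \left(-35502\right) \left(- \frac{1}{284952}\right) = \frac{5917}{47492}$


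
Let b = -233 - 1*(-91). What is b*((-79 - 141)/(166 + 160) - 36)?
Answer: 848876/163 ≈ 5207.8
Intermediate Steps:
b = -142 (b = -233 + 91 = -142)
b*((-79 - 141)/(166 + 160) - 36) = -142*((-79 - 141)/(166 + 160) - 36) = -142*(-220/326 - 36) = -142*(-220*1/326 - 36) = -142*(-110/163 - 36) = -142*(-5978/163) = 848876/163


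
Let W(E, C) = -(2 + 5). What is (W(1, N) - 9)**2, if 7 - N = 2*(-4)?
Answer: 256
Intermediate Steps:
N = 15 (N = 7 - 2*(-4) = 7 - 1*(-8) = 7 + 8 = 15)
W(E, C) = -7 (W(E, C) = -1*7 = -7)
(W(1, N) - 9)**2 = (-7 - 9)**2 = (-16)**2 = 256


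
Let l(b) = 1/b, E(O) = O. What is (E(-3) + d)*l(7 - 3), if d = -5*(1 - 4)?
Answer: 3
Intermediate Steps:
d = 15 (d = -5*(-3) = 15)
(E(-3) + d)*l(7 - 3) = (-3 + 15)/(7 - 3) = 12/4 = 12*(1/4) = 3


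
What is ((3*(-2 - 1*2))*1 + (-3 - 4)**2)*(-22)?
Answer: -814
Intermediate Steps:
((3*(-2 - 1*2))*1 + (-3 - 4)**2)*(-22) = ((3*(-2 - 2))*1 + (-7)**2)*(-22) = ((3*(-4))*1 + 49)*(-22) = (-12*1 + 49)*(-22) = (-12 + 49)*(-22) = 37*(-22) = -814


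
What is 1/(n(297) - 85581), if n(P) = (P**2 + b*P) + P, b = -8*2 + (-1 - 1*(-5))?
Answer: -1/639 ≈ -0.0015649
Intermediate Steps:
b = -12 (b = -16 + (-1 + 5) = -16 + 4 = -12)
n(P) = P**2 - 11*P (n(P) = (P**2 - 12*P) + P = P**2 - 11*P)
1/(n(297) - 85581) = 1/(297*(-11 + 297) - 85581) = 1/(297*286 - 85581) = 1/(84942 - 85581) = 1/(-639) = -1/639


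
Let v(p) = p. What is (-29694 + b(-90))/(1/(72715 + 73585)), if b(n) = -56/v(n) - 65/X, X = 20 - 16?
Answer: -39118666895/9 ≈ -4.3465e+9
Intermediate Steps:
X = 4
b(n) = -65/4 - 56/n (b(n) = -56/n - 65/4 = -65/4 - 56/n)
(-29694 + b(-90))/(1/(72715 + 73585)) = (-29694 + (-65/4 - 56/(-90)))/(1/(72715 + 73585)) = (-29694 + (-65/4 - 56*(-1/90)))/(1/146300) = (-29694 + (-65/4 + 28/45))/(1/146300) = (-29694 - 2813/180)*146300 = -5347733/180*146300 = -39118666895/9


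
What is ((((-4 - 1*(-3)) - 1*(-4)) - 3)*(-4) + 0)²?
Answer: 0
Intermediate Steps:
((((-4 - 1*(-3)) - 1*(-4)) - 3)*(-4) + 0)² = ((((-4 + 3) + 4) - 3)*(-4) + 0)² = (((-1 + 4) - 3)*(-4) + 0)² = ((3 - 3)*(-4) + 0)² = (0*(-4) + 0)² = (0 + 0)² = 0² = 0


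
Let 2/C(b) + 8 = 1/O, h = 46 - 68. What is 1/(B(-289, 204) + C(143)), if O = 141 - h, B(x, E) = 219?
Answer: 1303/285031 ≈ 0.0045714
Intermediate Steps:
h = -22
O = 163 (O = 141 - 1*(-22) = 141 + 22 = 163)
C(b) = -326/1303 (C(b) = 2/(-8 + 1/163) = 2/(-1303/163) = 2*(-163/1303) = -326/1303)
1/(B(-289, 204) + C(143)) = 1/(219 - 326/1303) = 1/(285031/1303) = 1303/285031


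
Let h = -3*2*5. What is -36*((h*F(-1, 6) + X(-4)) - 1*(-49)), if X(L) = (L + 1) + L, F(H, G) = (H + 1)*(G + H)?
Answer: -1512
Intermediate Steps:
F(H, G) = (1 + H)*(G + H)
h = -30 (h = -6*5 = -30)
X(L) = 1 + 2*L (X(L) = (1 + L) + L = 1 + 2*L)
-36*((h*F(-1, 6) + X(-4)) - 1*(-49)) = -36*((-30*(6 - 1 + (-1)² + 6*(-1)) + (1 + 2*(-4))) - 1*(-49)) = -36*((-30*(6 - 1 + 1 - 6) + (1 - 8)) + 49) = -36*((-30*0 - 7) + 49) = -36*((0 - 7) + 49) = -36*(-7 + 49) = -36*42 = -1512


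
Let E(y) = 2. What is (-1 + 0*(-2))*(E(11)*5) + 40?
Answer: 30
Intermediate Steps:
(-1 + 0*(-2))*(E(11)*5) + 40 = (-1 + 0*(-2))*(2*5) + 40 = (-1 + 0)*10 + 40 = -1*10 + 40 = -10 + 40 = 30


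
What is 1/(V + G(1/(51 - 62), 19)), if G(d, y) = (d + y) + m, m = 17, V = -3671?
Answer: -11/39986 ≈ -0.00027510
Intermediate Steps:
G(d, y) = 17 + d + y (G(d, y) = (d + y) + 17 = 17 + d + y)
1/(V + G(1/(51 - 62), 19)) = 1/(-3671 + (17 + 1/(51 - 62) + 19)) = 1/(-3671 + (17 + 1/(-11) + 19)) = 1/(-3671 + (17 - 1/11 + 19)) = 1/(-3671 + 395/11) = 1/(-39986/11) = -11/39986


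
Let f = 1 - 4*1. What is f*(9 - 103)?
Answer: 282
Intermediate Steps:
f = -3 (f = 1 - 4 = -3)
f*(9 - 103) = -3*(9 - 103) = -3*(-94) = 282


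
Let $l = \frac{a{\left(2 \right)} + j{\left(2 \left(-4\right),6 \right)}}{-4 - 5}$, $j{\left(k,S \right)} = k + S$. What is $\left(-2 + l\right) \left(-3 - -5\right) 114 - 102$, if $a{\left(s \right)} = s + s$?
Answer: $- \frac{1826}{3} \approx -608.67$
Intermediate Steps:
$j{\left(k,S \right)} = S + k$
$a{\left(s \right)} = 2 s$
$l = - \frac{2}{9}$ ($l = \frac{2 \cdot 2 + \left(6 + 2 \left(-4\right)\right)}{-4 - 5} = \frac{4 + \left(6 - 8\right)}{-9} = \left(4 - 2\right) \left(- \frac{1}{9}\right) = 2 \left(- \frac{1}{9}\right) = - \frac{2}{9} \approx -0.22222$)
$\left(-2 + l\right) \left(-3 - -5\right) 114 - 102 = \left(-2 - \frac{2}{9}\right) \left(-3 - -5\right) 114 - 102 = - \frac{20 \left(-3 + 5\right)}{9} \cdot 114 - 102 = \left(- \frac{20}{9}\right) 2 \cdot 114 - 102 = \left(- \frac{40}{9}\right) 114 - 102 = - \frac{1520}{3} - 102 = - \frac{1826}{3}$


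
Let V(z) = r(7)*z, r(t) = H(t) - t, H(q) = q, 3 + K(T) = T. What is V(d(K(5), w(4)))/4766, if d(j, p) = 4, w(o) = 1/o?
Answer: 0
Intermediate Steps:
K(T) = -3 + T
w(o) = 1/o
r(t) = 0 (r(t) = t - t = 0)
V(z) = 0 (V(z) = 0*z = 0)
V(d(K(5), w(4)))/4766 = 0/4766 = 0*(1/4766) = 0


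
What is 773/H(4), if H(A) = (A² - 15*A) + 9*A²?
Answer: 773/100 ≈ 7.7300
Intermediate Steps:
H(A) = -15*A + 10*A²
773/H(4) = 773/((5*4*(-3 + 2*4))) = 773/((5*4*(-3 + 8))) = 773/((5*4*5)) = 773/100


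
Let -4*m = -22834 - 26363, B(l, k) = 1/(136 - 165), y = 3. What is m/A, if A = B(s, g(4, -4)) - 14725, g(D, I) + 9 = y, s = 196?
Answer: -475571/569368 ≈ -0.83526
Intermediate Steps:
g(D, I) = -6 (g(D, I) = -9 + 3 = -6)
B(l, k) = -1/29 (B(l, k) = 1/(-29) = -1/29)
A = -427026/29 (A = -1/29 - 14725 = -427026/29 ≈ -14725.)
m = 49197/4 (m = -(-22834 - 26363)/4 = -¼*(-49197) = 49197/4 ≈ 12299.)
m/A = 49197/(4*(-427026/29)) = (49197/4)*(-29/427026) = -475571/569368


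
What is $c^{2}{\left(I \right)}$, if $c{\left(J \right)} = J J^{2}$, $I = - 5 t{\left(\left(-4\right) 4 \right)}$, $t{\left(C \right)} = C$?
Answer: $262144000000$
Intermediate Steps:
$I = 80$ ($I = - 5 \left(\left(-4\right) 4\right) = \left(-5\right) \left(-16\right) = 80$)
$c{\left(J \right)} = J^{3}$
$c^{2}{\left(I \right)} = \left(80^{3}\right)^{2} = 512000^{2} = 262144000000$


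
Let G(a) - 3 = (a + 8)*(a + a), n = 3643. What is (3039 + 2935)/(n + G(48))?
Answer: 2987/4511 ≈ 0.66216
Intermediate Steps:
G(a) = 3 + 2*a*(8 + a) (G(a) = 3 + (a + 8)*(a + a) = 3 + (8 + a)*(2*a) = 3 + 2*a*(8 + a))
(3039 + 2935)/(n + G(48)) = (3039 + 2935)/(3643 + (3 + 2*48**2 + 16*48)) = 5974/(3643 + (3 + 2*2304 + 768)) = 5974/(3643 + (3 + 4608 + 768)) = 5974/(3643 + 5379) = 5974/9022 = 5974*(1/9022) = 2987/4511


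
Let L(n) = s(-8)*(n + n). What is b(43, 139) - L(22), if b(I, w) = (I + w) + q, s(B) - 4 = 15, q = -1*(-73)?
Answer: -581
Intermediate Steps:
q = 73
s(B) = 19 (s(B) = 4 + 15 = 19)
L(n) = 38*n (L(n) = 19*(n + n) = 19*(2*n) = 38*n)
b(I, w) = 73 + I + w (b(I, w) = (I + w) + 73 = 73 + I + w)
b(43, 139) - L(22) = (73 + 43 + 139) - 38*22 = 255 - 1*836 = 255 - 836 = -581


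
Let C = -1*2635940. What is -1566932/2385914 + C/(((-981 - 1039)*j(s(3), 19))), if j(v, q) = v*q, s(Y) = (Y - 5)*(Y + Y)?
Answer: -175269808777/27471413796 ≈ -6.3801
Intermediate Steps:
C = -2635940
s(Y) = 2*Y*(-5 + Y) (s(Y) = (-5 + Y)*(2*Y) = 2*Y*(-5 + Y))
j(v, q) = q*v
-1566932/2385914 + C/(((-981 - 1039)*j(s(3), 19))) = -1566932/2385914 - 2635940*1/(114*(-981 - 1039)*(-5 + 3)) = -1566932*1/2385914 - 2635940/((-38380*2*3*(-2))) = -783466/1192957 - 2635940/((-38380*(-12))) = -783466/1192957 - 2635940/((-2020*(-228))) = -783466/1192957 - 2635940/460560 = -783466/1192957 - 2635940*1/460560 = -783466/1192957 - 131797/23028 = -175269808777/27471413796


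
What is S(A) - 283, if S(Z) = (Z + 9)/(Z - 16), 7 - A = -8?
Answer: -307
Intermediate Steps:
A = 15 (A = 7 - 1*(-8) = 7 + 8 = 15)
S(Z) = (9 + Z)/(-16 + Z)
S(A) - 283 = (9 + 15)/(-16 + 15) - 283 = 24/(-1) - 283 = -1*24 - 283 = -24 - 283 = -307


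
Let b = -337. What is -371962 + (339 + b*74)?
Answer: -396561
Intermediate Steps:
-371962 + (339 + b*74) = -371962 + (339 - 337*74) = -371962 + (339 - 24938) = -371962 - 24599 = -396561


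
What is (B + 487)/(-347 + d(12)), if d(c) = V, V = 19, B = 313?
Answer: -100/41 ≈ -2.4390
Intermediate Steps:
d(c) = 19
(B + 487)/(-347 + d(12)) = (313 + 487)/(-347 + 19) = 800/(-328) = 800*(-1/328) = -100/41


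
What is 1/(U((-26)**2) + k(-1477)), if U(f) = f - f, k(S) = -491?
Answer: -1/491 ≈ -0.0020367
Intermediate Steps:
U(f) = 0
1/(U((-26)**2) + k(-1477)) = 1/(0 - 491) = 1/(-491) = -1/491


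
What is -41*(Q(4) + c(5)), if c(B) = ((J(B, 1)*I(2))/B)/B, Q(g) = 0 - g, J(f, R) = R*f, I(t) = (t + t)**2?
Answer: 164/5 ≈ 32.800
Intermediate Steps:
I(t) = 4*t**2 (I(t) = (2*t)**2 = 4*t**2)
Q(g) = -g
c(B) = 16/B (c(B) = (((1*B)*(4*2**2))/B)/B = ((B*(4*4))/B)/B = ((B*16)/B)/B = ((16*B)/B)/B = 16/B)
-41*(Q(4) + c(5)) = -41*(-1*4 + 16/5) = -41*(-4 + 16*(1/5)) = -41*(-4 + 16/5) = -41*(-4/5) = 164/5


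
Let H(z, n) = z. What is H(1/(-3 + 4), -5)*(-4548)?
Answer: -4548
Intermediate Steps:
H(1/(-3 + 4), -5)*(-4548) = -4548/(-3 + 4) = -4548/1 = 1*(-4548) = -4548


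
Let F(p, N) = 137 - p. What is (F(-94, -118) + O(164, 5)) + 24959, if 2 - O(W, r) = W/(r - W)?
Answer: 4005692/159 ≈ 25193.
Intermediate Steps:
O(W, r) = 2 - W/(r - W)
(F(-94, -118) + O(164, 5)) + 24959 = ((137 - 1*(-94)) + (-2*5 + 3*164)/(164 - 1*5)) + 24959 = ((137 + 94) + (-10 + 492)/(164 - 5)) + 24959 = (231 + 482/159) + 24959 = 37211/159 + 24959 = 4005692/159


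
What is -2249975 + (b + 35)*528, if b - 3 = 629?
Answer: -1897799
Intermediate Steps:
b = 632 (b = 3 + 629 = 632)
-2249975 + (b + 35)*528 = -2249975 + (632 + 35)*528 = -2249975 + 667*528 = -2249975 + 352176 = -1897799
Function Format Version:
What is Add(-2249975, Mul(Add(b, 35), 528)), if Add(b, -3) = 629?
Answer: -1897799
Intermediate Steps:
b = 632 (b = Add(3, 629) = 632)
Add(-2249975, Mul(Add(b, 35), 528)) = Add(-2249975, Mul(Add(632, 35), 528)) = Add(-2249975, Mul(667, 528)) = Add(-2249975, 352176) = -1897799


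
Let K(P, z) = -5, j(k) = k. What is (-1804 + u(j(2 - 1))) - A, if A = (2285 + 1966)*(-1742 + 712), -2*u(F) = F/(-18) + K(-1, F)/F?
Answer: 157562227/36 ≈ 4.3767e+6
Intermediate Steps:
u(F) = F/36 + 5/(2*F) (u(F) = -(F/(-18) - 5/F)/2 = -(F*(-1/18) - 5/F)/2 = -(-F/18 - 5/F)/2 = -(-5/F - F/18)/2 = F/36 + 5/(2*F))
A = -4378530 (A = 4251*(-1030) = -4378530)
(-1804 + u(j(2 - 1))) - A = (-1804 + (90 + (2 - 1)²)/(36*(2 - 1))) - 1*(-4378530) = (-1804 + (1/36)*(90 + 1²)/1) + 4378530 = (-1804 + (1/36)*1*(90 + 1)) + 4378530 = (-1804 + (1/36)*1*91) + 4378530 = (-1804 + 91/36) + 4378530 = -64853/36 + 4378530 = 157562227/36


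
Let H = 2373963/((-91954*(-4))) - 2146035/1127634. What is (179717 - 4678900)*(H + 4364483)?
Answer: -1357420632071433419128587/69126971224 ≈ -1.9637e+13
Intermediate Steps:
H = 314602563997/69126971224 (H = 2373963/367816 - 2146035*1/1127634 = 2373963*(1/367816) - 715345/375878 = 2373963/367816 - 715345/375878 = 314602563997/69126971224 ≈ 4.5511)
(179717 - 4678900)*(H + 4364483) = (179717 - 4678900)*(314602563997/69126971224 + 4364483) = -4499183*301703805351201189/69126971224 = -1357420632071433419128587/69126971224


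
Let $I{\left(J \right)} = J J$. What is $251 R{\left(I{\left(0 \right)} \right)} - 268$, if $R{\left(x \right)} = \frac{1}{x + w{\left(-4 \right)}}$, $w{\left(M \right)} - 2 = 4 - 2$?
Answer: $- \frac{821}{4} \approx -205.25$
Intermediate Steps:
$I{\left(J \right)} = J^{2}$
$w{\left(M \right)} = 4$ ($w{\left(M \right)} = 2 + \left(4 - 2\right) = 2 + 2 = 4$)
$R{\left(x \right)} = \frac{1}{4 + x}$ ($R{\left(x \right)} = \frac{1}{x + 4} = \frac{1}{4 + x}$)
$251 R{\left(I{\left(0 \right)} \right)} - 268 = \frac{251}{4 + 0^{2}} - 268 = \frac{251}{4 + 0} - 268 = \frac{251}{4} - 268 = - \frac{821}{4}$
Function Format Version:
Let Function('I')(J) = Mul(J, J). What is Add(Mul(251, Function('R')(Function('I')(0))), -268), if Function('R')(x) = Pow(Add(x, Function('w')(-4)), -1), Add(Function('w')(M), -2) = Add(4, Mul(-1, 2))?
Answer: Rational(-821, 4) ≈ -205.25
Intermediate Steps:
Function('I')(J) = Pow(J, 2)
Function('w')(M) = 4 (Function('w')(M) = Add(2, Add(4, Mul(-1, 2))) = Add(2, Add(4, -2)) = Add(2, 2) = 4)
Function('R')(x) = Pow(Add(4, x), -1) (Function('R')(x) = Pow(Add(x, 4), -1) = Pow(Add(4, x), -1))
Add(Mul(251, Function('R')(Function('I')(0))), -268) = Add(Mul(251, Pow(Add(4, Pow(0, 2)), -1)), -268) = Add(Mul(251, Pow(Add(4, 0), -1)), -268) = Add(Mul(251, Pow(4, -1)), -268) = Add(Mul(251, Rational(1, 4)), -268) = Add(Rational(251, 4), -268) = Rational(-821, 4)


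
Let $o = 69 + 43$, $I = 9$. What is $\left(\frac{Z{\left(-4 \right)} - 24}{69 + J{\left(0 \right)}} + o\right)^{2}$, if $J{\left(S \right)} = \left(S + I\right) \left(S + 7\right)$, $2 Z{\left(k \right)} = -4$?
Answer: $\frac{54449641}{4356} \approx 12500.0$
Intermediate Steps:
$Z{\left(k \right)} = -2$ ($Z{\left(k \right)} = \frac{1}{2} \left(-4\right) = -2$)
$o = 112$
$J{\left(S \right)} = \left(7 + S\right) \left(9 + S\right)$ ($J{\left(S \right)} = \left(S + 9\right) \left(S + 7\right) = \left(9 + S\right) \left(7 + S\right) = \left(7 + S\right) \left(9 + S\right)$)
$\left(\frac{Z{\left(-4 \right)} - 24}{69 + J{\left(0 \right)}} + o\right)^{2} = \left(\frac{-2 - 24}{69 + \left(63 + 0^{2} + 16 \cdot 0\right)} + 112\right)^{2} = \left(- \frac{26}{69 + \left(63 + 0 + 0\right)} + 112\right)^{2} = \left(- \frac{26}{69 + 63} + 112\right)^{2} = \left(- \frac{26}{132} + 112\right)^{2} = \left(\left(-26\right) \frac{1}{132} + 112\right)^{2} = \left(- \frac{13}{66} + 112\right)^{2} = \left(\frac{7379}{66}\right)^{2} = \frac{54449641}{4356}$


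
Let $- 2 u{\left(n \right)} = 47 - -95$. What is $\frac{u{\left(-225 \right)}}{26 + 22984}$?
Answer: $- \frac{71}{23010} \approx -0.0030856$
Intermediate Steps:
$u{\left(n \right)} = -71$ ($u{\left(n \right)} = - \frac{47 - -95}{2} = - \frac{47 + 95}{2} = \left(- \frac{1}{2}\right) 142 = -71$)
$\frac{u{\left(-225 \right)}}{26 + 22984} = - \frac{71}{26 + 22984} = - \frac{71}{23010}$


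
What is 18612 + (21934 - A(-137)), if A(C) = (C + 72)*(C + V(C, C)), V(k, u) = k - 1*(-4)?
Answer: 22996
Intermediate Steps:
V(k, u) = 4 + k (V(k, u) = k + 4 = 4 + k)
A(C) = (4 + 2*C)*(72 + C) (A(C) = (C + 72)*(C + (4 + C)) = (72 + C)*(4 + 2*C) = (4 + 2*C)*(72 + C))
18612 + (21934 - A(-137)) = 18612 + (21934 - (288 + 2*(-137)² + 148*(-137))) = 18612 + (21934 - (288 + 2*18769 - 20276)) = 18612 + (21934 - (288 + 37538 - 20276)) = 18612 + (21934 - 1*17550) = 18612 + (21934 - 17550) = 18612 + 4384 = 22996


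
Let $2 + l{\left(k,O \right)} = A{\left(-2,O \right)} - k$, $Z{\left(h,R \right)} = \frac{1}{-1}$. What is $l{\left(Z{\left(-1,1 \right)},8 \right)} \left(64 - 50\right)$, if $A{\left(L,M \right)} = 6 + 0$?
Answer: $70$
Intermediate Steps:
$A{\left(L,M \right)} = 6$
$Z{\left(h,R \right)} = -1$
$l{\left(k,O \right)} = 4 - k$ ($l{\left(k,O \right)} = -2 - \left(-6 + k\right) = 4 - k$)
$l{\left(Z{\left(-1,1 \right)},8 \right)} \left(64 - 50\right) = \left(4 - -1\right) \left(64 - 50\right) = \left(4 + 1\right) 14 = 5 \cdot 14 = 70$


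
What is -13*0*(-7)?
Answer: 0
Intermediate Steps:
-13*0*(-7) = 0*(-7) = 0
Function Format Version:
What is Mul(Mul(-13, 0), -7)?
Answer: 0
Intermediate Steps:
Mul(Mul(-13, 0), -7) = Mul(0, -7) = 0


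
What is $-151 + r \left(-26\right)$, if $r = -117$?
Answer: $2891$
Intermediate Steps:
$-151 + r \left(-26\right) = -151 - -3042 = -151 + 3042 = 2891$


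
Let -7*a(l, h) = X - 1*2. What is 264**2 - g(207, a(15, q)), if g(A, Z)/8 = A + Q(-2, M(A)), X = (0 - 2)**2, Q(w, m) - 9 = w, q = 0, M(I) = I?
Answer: 67984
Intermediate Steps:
Q(w, m) = 9 + w
X = 4 (X = (-2)**2 = 4)
a(l, h) = -2/7 (a(l, h) = -(4 - 1*2)/7 = -(4 - 2)/7 = -1/7*2 = -2/7)
g(A, Z) = 56 + 8*A (g(A, Z) = 8*(A + (9 - 2)) = 8*(A + 7) = 8*(7 + A) = 56 + 8*A)
264**2 - g(207, a(15, q)) = 264**2 - (56 + 8*207) = 69696 - (56 + 1656) = 69696 - 1*1712 = 69696 - 1712 = 67984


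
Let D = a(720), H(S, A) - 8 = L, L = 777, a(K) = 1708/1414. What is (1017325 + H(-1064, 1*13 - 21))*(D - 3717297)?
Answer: -382246217906250/101 ≈ -3.7846e+12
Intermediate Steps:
a(K) = 122/101 (a(K) = 1708*(1/1414) = 122/101)
H(S, A) = 785 (H(S, A) = 8 + 777 = 785)
D = 122/101 ≈ 1.2079
(1017325 + H(-1064, 1*13 - 21))*(D - 3717297) = (1017325 + 785)*(122/101 - 3717297) = 1018110*(-375446875/101) = -382246217906250/101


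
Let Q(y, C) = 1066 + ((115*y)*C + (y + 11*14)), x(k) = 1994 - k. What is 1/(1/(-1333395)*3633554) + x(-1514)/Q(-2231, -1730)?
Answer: -591823209972973/1612776339354206 ≈ -0.36696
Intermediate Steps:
Q(y, C) = 1220 + y + 115*C*y (Q(y, C) = 1066 + (115*C*y + (y + 154)) = 1066 + (115*C*y + (154 + y)) = 1066 + (154 + y + 115*C*y) = 1220 + y + 115*C*y)
1/(1/(-1333395)*3633554) + x(-1514)/Q(-2231, -1730) = 1/(1/(-1333395)*3633554) + (1994 - 1*(-1514))/(1220 - 2231 + 115*(-1730)*(-2231)) = (1/3633554)/(-1/1333395) + (1994 + 1514)/(1220 - 2231 + 443857450) = -1333395*1/3633554 + 3508/443856439 = -1333395/3633554 + 3508*(1/443856439) = -1333395/3633554 + 3508/443856439 = -591823209972973/1612776339354206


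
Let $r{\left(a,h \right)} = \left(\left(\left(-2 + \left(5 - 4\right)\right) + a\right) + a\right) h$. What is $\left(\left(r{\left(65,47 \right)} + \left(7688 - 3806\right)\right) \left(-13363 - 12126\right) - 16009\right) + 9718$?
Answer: $-253494396$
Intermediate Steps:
$r{\left(a,h \right)} = h \left(-1 + 2 a\right)$ ($r{\left(a,h \right)} = \left(\left(\left(-2 + 1\right) + a\right) + a\right) h = \left(\left(-1 + a\right) + a\right) h = \left(-1 + 2 a\right) h = h \left(-1 + 2 a\right)$)
$\left(\left(r{\left(65,47 \right)} + \left(7688 - 3806\right)\right) \left(-13363 - 12126\right) - 16009\right) + 9718 = \left(\left(47 \left(-1 + 2 \cdot 65\right) + \left(7688 - 3806\right)\right) \left(-13363 - 12126\right) - 16009\right) + 9718 = \left(\left(47 \left(-1 + 130\right) + \left(7688 - 3806\right)\right) \left(-25489\right) - 16009\right) + 9718 = \left(\left(47 \cdot 129 + 3882\right) \left(-25489\right) - 16009\right) + 9718 = \left(\left(6063 + 3882\right) \left(-25489\right) - 16009\right) + 9718 = \left(9945 \left(-25489\right) - 16009\right) + 9718 = \left(-253488105 - 16009\right) + 9718 = -253504114 + 9718 = -253494396$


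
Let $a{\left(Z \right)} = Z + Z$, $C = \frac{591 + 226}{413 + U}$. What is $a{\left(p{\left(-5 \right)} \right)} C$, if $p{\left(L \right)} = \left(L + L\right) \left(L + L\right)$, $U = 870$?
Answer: $\frac{163400}{1283} \approx 127.36$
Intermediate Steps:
$p{\left(L \right)} = 4 L^{2}$ ($p{\left(L \right)} = 2 L 2 L = 4 L^{2}$)
$C = \frac{817}{1283}$ ($C = \frac{591 + 226}{413 + 870} = \frac{817}{1283} \approx 0.63679$)
$a{\left(Z \right)} = 2 Z$
$a{\left(p{\left(-5 \right)} \right)} C = 2 \cdot 4 \left(-5\right)^{2} \cdot \frac{817}{1283} = 2 \cdot 4 \cdot 25 \cdot \frac{817}{1283} = 2 \cdot 100 \cdot \frac{817}{1283} = 200 \cdot \frac{817}{1283} = \frac{163400}{1283}$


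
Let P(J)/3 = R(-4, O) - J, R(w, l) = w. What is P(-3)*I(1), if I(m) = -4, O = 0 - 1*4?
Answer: 12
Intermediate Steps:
O = -4 (O = 0 - 4 = -4)
P(J) = -12 - 3*J (P(J) = 3*(-4 - J) = -12 - 3*J)
P(-3)*I(1) = (-12 - 3*(-3))*(-4) = (-12 + 9)*(-4) = -3*(-4) = 12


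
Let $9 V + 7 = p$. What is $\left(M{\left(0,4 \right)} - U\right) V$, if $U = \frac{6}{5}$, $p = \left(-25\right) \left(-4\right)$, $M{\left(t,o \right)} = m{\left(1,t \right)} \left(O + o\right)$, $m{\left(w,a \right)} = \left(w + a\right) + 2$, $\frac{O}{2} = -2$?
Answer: $- \frac{62}{5} \approx -12.4$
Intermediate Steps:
$O = -4$ ($O = 2 \left(-2\right) = -4$)
$m{\left(w,a \right)} = 2 + a + w$ ($m{\left(w,a \right)} = \left(a + w\right) + 2 = 2 + a + w$)
$M{\left(t,o \right)} = \left(-4 + o\right) \left(3 + t\right)$ ($M{\left(t,o \right)} = \left(2 + t + 1\right) \left(-4 + o\right) = \left(3 + t\right) \left(-4 + o\right) = \left(-4 + o\right) \left(3 + t\right)$)
$p = 100$
$V = \frac{31}{3}$ ($V = - \frac{7}{9} + \frac{1}{9} \cdot 100 = - \frac{7}{9} + \frac{100}{9} = \frac{31}{3} \approx 10.333$)
$U = \frac{6}{5}$ ($U = 6 \cdot \frac{1}{5} = \frac{6}{5} \approx 1.2$)
$\left(M{\left(0,4 \right)} - U\right) V = \left(\left(-4 + 4\right) \left(3 + 0\right) - \frac{6}{5}\right) \frac{31}{3} = \left(0 \cdot 3 - \frac{6}{5}\right) \frac{31}{3} = \left(0 - \frac{6}{5}\right) \frac{31}{3} = \left(- \frac{6}{5}\right) \frac{31}{3} = - \frac{62}{5}$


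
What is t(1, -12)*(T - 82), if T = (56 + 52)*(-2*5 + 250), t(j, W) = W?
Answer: -310056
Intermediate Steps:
T = 25920 (T = 108*(-10 + 250) = 108*240 = 25920)
t(1, -12)*(T - 82) = -12*(25920 - 82) = -12*25838 = -310056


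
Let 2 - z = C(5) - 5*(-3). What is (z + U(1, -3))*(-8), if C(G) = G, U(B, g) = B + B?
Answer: 128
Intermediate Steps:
U(B, g) = 2*B
z = -18 (z = 2 - (5 - 5*(-3)) = 2 - (5 + 15) = 2 - 1*20 = 2 - 20 = -18)
(z + U(1, -3))*(-8) = (-18 + 2*1)*(-8) = (-18 + 2)*(-8) = -16*(-8) = 128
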